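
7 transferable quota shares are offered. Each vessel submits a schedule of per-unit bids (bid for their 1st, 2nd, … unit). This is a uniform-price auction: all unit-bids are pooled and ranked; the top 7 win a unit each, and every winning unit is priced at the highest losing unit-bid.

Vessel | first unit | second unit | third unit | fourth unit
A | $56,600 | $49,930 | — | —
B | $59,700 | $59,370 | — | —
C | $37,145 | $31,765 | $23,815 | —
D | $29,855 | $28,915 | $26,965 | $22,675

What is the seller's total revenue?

Total revenue: $202,405

Merging the schedules and taking the best 7: 59,700 (B-1), 59,370 (B-2), 56,600 (A-1), 49,930 (A-2), 37,145 (C-1), 31,765 (C-2), 29,855 (D-1)
The (k+1)-th unit-bid is $28,915.
Allocation: A 2, B 2, C 2, D 1. Every unit priced at $28,915.
Revenue = 7 × 28,915 = $202,405.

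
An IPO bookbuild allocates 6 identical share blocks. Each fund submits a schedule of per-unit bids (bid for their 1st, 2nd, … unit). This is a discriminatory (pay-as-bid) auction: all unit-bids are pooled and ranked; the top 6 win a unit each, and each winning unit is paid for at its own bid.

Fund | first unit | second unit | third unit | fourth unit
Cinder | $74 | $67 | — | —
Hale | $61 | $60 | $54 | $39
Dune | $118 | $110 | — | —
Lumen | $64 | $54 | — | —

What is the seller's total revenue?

Total revenue: $494

All unit-bids, highest first — top 6: 118 (Dune-1), 110 (Dune-2), 74 (Cinder-1), 67 (Cinder-2), 64 (Lumen-1), 61 (Hale-1)
Next rejected bid: $60 (not a price — pay-as-bid).
Each winning unit pays its own bid.
Revenue = 118 + 110 + 74 + 67 + 64 + 61 = $494.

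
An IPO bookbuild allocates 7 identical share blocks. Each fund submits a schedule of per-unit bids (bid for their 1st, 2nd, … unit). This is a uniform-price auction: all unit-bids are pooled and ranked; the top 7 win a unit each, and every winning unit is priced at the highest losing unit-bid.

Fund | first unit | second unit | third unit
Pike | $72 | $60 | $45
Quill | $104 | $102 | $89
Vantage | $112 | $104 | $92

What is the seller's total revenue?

All unit-bids, highest first — top 7: 112 (Vantage-1), 104 (Quill-1), 104 (Vantage-2), 102 (Quill-2), 92 (Vantage-3), 89 (Quill-3), 72 (Pike-1)
The (k+1)-th unit-bid is $60.
Allocation: Pike 1, Quill 3, Vantage 3. Every unit priced at $60.
Revenue = 7 × 60 = $420.

Total revenue: $420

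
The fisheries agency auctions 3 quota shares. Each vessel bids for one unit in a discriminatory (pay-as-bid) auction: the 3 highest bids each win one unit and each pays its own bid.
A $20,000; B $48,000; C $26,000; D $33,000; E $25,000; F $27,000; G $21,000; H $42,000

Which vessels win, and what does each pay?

B $48,000, H $42,000, D $33,000

Ordering the bids: 48,000 (B), 42,000 (H), 33,000 (D), 27,000 (F), 26,000 (C), …
The 3 highest are B, H, D.
Each winner pays its own bid: B $48,000, H $42,000, D $33,000.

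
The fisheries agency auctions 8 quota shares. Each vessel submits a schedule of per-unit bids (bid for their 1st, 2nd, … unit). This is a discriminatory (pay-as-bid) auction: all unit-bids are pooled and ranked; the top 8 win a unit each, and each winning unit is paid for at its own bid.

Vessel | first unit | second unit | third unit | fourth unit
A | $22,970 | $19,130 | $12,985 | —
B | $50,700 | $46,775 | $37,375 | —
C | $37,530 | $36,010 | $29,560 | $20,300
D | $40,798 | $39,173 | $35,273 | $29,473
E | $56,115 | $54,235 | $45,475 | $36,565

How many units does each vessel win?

B 2, C 1, D 2, E 3

All unit-bids, highest first — top 8: 56,115 (E-1), 54,235 (E-2), 50,700 (B-1), 46,775 (B-2), 45,475 (E-3), 40,798 (D-1), 39,173 (D-2), 37,530 (C-1)
Next rejected bid: $37,375 (not a price — pay-as-bid).
Allocation: B 2, C 1, D 2, E 3.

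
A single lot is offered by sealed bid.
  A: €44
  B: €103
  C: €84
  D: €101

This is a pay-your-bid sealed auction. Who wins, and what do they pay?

Rule: the highest bidder wins and pays their own bid.
Bids in order: 103 (B) > 101 (D) > 84 (C) > 44 (A)
B is highest → pays own bid, €103.

B pays €103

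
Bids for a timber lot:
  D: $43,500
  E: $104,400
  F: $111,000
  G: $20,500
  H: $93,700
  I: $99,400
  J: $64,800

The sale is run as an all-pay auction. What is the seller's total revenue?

Bids ranked: 111,000 (F) > 104,400 (E) > 99,400 (I) > 93,700 (H) > 64,800 (J) > 43,500 (D) > …
F wins with the top bid; all bids are sunk regardless.
Every bidder forfeits their bid regardless of winning.
Revenue = 43,500 + 104,400 + 111,000 + 20,500 + 93,700 + 99,400 + 64,800 = $537,300.

Total revenue: $537,300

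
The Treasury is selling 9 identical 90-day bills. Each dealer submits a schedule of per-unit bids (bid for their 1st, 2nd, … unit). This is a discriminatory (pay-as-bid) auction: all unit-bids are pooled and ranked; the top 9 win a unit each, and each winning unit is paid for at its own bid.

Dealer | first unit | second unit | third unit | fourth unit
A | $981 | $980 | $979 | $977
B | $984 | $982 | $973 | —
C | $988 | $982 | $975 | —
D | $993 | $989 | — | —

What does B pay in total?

B pays $1,966

Pooled unit-bids ranked (top 9): 993 (D-1), 989 (D-2), 988 (C-1), 984 (B-1), 982 (B-2), 982 (C-2), 981 (A-1), 980 (A-2), 979 (A-3)
Next rejected bid: $977 (not a price — pay-as-bid).
B's winning unit-bids: 984 + 982 = $1,966.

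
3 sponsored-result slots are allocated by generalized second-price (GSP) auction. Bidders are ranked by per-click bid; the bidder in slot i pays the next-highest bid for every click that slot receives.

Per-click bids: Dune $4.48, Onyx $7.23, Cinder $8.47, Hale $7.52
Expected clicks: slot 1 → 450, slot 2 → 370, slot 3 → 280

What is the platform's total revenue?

Per-click bids in order: $8.47 (Cinder) > $7.52 (Hale) > $7.23 (Onyx) > $4.48 (Dune)
Slot 1: Cinder pays $7.52 × 450 = $3384.00
Slot 2: Hale pays $7.23 × 370 = $2675.10
Slot 3: Onyx pays $4.48 × 280 = $1254.40
Total = $7313.50

Total revenue: $7313.50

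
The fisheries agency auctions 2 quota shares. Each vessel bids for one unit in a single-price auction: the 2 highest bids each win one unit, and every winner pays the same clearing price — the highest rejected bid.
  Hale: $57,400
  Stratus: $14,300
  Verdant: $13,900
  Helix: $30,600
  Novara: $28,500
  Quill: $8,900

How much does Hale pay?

Hale pays $28,500

Bids ranked high→low: 57,400 (Hale), 30,600 (Helix), 28,500 (Novara), 14,300 (Stratus), …
Top 2: Hale, Helix.
Clearing price = highest rejected bid = $28,500.
Hale wins → pays $28,500.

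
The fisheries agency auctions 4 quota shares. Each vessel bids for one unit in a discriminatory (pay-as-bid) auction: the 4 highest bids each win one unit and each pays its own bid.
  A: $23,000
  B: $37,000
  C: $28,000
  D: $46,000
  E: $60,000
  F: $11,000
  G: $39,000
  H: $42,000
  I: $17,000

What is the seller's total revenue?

Total revenue: $187,000

Bids ranked high→low: 60,000 (E), 46,000 (D), 42,000 (H), 39,000 (G), 37,000 (B), 28,000 (C), …
Winners (4 units): E, D, H, G.
Total revenue = 60,000 + 46,000 + 42,000 + 39,000 = $187,000.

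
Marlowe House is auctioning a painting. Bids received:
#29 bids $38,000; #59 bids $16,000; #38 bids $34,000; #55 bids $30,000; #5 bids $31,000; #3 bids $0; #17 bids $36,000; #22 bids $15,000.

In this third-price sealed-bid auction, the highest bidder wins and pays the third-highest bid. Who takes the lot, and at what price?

#29 pays $34,000

Bids in order: 38,000 (#29) > 36,000 (#17) > 34,000 (#38) > 31,000 (#5) > 30,000 (#55) > 16,000 (#59) > …
#29 wins; payment is bid #3 in the ranking = $34,000.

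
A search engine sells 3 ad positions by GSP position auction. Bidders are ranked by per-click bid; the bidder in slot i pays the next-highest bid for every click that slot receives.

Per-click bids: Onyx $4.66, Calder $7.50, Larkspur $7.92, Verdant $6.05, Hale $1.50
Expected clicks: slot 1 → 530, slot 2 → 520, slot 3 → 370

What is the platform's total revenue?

Total revenue: $8845.20

Per-click bids in order: $7.92 (Larkspur) > $7.50 (Calder) > $6.05 (Verdant) > $4.66 (Onyx) > …
Slot 1: Larkspur pays $7.50 × 530 = $3975.00
Slot 2: Calder pays $6.05 × 520 = $3146.00
Slot 3: Verdant pays $4.66 × 370 = $1724.20
Total = $8845.20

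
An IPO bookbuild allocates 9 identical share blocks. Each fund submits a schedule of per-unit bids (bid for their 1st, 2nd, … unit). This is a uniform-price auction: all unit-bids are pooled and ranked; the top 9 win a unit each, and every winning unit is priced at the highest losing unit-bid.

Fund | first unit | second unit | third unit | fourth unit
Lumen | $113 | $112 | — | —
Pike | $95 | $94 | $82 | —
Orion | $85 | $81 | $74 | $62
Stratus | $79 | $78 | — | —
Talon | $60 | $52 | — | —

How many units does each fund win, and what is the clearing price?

Pooled unit-bids ranked (top 9): 113 (Lumen-1), 112 (Lumen-2), 95 (Pike-1), 94 (Pike-2), 85 (Orion-1), 82 (Pike-3), 81 (Orion-2), 79 (Stratus-1), 78 (Stratus-2)
The (k+1)-th unit-bid is $74.
Allocation: Lumen 2, Orion 2, Pike 3, Stratus 2.

Lumen 2, Orion 2, Pike 3, Stratus 2; clearing price $74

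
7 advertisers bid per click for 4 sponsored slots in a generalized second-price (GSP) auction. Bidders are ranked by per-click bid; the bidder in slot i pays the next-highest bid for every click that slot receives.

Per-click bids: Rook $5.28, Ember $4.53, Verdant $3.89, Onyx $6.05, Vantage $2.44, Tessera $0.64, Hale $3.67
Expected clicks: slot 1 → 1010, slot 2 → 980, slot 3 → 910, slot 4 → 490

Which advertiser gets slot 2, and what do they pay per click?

Per-click bids in order: $6.05 (Onyx) > $5.28 (Rook) > $4.53 (Ember) > $3.89 (Verdant) > $3.67 (Hale) > …
Slot 2 goes to the second-ranked bidder, Rook, who pays the next bid down: $4.53/click.

Rook; $4.53 per click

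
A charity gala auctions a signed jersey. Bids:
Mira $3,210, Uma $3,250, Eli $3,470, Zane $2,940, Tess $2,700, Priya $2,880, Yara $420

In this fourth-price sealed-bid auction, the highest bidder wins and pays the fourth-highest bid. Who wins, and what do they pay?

Bids ranked: 3,470 (Eli) > 3,250 (Uma) > 3,210 (Mira) > 2,940 (Zane) > 2,880 (Priya) > 2,700 (Tess) > …
Eli wins; payment is bid #4 in the ranking = $2,940.

Eli pays $2,940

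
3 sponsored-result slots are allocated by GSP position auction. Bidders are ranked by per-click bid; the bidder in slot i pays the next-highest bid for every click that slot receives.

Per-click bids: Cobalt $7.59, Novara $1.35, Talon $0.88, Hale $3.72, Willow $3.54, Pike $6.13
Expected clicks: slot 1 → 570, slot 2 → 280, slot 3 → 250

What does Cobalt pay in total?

Sorting advertisers: $7.59 (Cobalt) > $6.13 (Pike) > $3.72 (Hale) > $3.54 (Willow) > …
Cobalt holds slot 1 → pays next bid $6.13 × 570 clicks = $3494.10.

Cobalt pays $3494.10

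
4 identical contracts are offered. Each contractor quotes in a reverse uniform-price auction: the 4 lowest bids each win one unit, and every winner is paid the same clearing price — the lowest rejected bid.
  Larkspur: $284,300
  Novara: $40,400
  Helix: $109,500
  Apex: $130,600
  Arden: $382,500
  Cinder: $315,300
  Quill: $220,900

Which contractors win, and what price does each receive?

Ordering the bids: 40,400 (Novara), 109,500 (Helix), 130,600 (Apex), 220,900 (Quill), 284,300 (Larkspur), 315,300 (Cinder), …
The 4 lowest are Novara, Helix, Apex, Quill.
Clearing price = lowest rejected bid = $284,300.

Novara, Helix, Apex, Quill; each is paid $284,300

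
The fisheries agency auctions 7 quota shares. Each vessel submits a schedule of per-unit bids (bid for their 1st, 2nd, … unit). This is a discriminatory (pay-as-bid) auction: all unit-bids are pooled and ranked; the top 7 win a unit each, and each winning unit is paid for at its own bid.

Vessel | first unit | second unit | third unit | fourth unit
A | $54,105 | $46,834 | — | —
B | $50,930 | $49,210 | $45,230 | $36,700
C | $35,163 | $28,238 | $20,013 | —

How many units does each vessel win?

A 2, B 4, C 1

Merging the schedules and taking the best 7: 54,105 (A-1), 50,930 (B-1), 49,210 (B-2), 46,834 (A-2), 45,230 (B-3), 36,700 (B-4), 35,163 (C-1)
Next rejected bid: $28,238 (not a price — pay-as-bid).
Allocation: A 2, B 4, C 1.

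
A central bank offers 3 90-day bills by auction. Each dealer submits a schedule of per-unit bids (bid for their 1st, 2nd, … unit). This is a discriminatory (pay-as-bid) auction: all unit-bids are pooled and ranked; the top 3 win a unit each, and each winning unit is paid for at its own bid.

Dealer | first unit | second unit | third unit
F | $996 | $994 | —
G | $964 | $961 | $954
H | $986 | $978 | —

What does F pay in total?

F pays $1,990

Pooled unit-bids ranked (top 3): 996 (F-1), 994 (F-2), 986 (H-1)
Next rejected bid: $978 (not a price — pay-as-bid).
F's winning unit-bids: 996 + 994 = $1,990.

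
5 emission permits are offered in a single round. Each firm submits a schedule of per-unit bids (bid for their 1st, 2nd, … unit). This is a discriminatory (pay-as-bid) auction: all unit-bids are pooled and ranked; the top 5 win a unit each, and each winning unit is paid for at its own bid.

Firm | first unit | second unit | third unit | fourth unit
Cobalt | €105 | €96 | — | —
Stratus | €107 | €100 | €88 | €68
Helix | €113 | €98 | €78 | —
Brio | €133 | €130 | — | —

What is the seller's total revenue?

Merging the schedules and taking the best 5: 133 (Brio-1), 130 (Brio-2), 113 (Helix-1), 107 (Stratus-1), 105 (Cobalt-1)
Next rejected bid: €100 (not a price — pay-as-bid).
Each winning unit pays its own bid.
Revenue = 133 + 130 + 113 + 107 + 105 = €588.

Total revenue: €588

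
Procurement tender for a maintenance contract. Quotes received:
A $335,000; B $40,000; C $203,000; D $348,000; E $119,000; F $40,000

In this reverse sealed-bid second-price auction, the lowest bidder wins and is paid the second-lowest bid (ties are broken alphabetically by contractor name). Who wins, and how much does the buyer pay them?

B is paid $40,000

Bids ranked: 40,000 (B) < 40,000 (F) < 119,000 (E) < 203,000 (C) < 335,000 (A) < 348,000 (D)
Tie at $40,000 → B wins by tie-break.
Second-price: B is paid F's bid of $40,000.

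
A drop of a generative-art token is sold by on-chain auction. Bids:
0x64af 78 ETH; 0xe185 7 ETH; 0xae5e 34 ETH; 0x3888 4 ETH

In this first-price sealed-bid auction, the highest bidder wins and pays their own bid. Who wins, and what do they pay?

0x64af pays 78 ETH

Rule: the highest bidder wins and pays their own bid.
Bids in order: 78 (0x64af) > 34 (0xae5e) > 7 (0xe185) > 4 (0x3888)
First-price: 0x64af pays what they bid, 78 ETH.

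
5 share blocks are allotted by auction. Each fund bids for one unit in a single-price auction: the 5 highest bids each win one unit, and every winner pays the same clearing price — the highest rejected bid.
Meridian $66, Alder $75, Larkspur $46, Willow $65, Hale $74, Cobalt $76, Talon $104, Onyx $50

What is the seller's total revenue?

Sorting: 104 (Talon), 76 (Cobalt), 75 (Alder), 74 (Hale), 66 (Meridian), 65 (Willow), 50 (Onyx), …
The 5 highest are Talon, Cobalt, Alder, Hale, Meridian.
First losing bid is Willow's $65, which sets the uniform price.
Total revenue = 5 × $65 = $325.

Total revenue: $325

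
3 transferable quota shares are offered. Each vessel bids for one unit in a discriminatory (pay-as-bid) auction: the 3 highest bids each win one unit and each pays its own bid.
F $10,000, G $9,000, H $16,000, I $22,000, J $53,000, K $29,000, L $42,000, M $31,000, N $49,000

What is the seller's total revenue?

Total revenue: $144,000

Sorting: 53,000 (J), 49,000 (N), 42,000 (L), 31,000 (M), 29,000 (K), …
Top 3: J, N, L.
Total revenue = 53,000 + 49,000 + 42,000 = $144,000.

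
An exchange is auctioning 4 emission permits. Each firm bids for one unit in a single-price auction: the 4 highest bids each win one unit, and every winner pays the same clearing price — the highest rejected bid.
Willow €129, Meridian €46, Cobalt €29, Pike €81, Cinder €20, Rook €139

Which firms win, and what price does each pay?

Ordering the bids: 139 (Rook), 129 (Willow), 81 (Pike), 46 (Meridian), 29 (Cobalt), 20 (Cinder)
Winners (4 units): Rook, Willow, Pike, Meridian.
Highest unsuccessful bid: €29 → clearing price.

Rook, Willow, Pike, Meridian; each pays €29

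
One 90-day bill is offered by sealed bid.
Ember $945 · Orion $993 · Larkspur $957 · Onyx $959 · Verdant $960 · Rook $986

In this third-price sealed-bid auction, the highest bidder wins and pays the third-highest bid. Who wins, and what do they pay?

Sorting bids: 993 (Orion) > 986 (Rook) > 960 (Verdant) > 959 (Onyx) > 957 (Larkspur) > 945 (Ember)
Orion is highest; pays the third-highest bid, $960.

Orion pays $960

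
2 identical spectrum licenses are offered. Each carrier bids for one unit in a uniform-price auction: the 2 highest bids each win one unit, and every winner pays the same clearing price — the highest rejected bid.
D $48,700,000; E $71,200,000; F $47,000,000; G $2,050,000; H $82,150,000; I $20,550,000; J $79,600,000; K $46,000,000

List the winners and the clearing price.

Bids ranked high→low: 82,150,000 (H), 79,600,000 (J), 71,200,000 (E), 48,700,000 (D), …
Top 2: H, J.
Clearing price = highest rejected bid = $71,200,000.

H, J; each pays $71,200,000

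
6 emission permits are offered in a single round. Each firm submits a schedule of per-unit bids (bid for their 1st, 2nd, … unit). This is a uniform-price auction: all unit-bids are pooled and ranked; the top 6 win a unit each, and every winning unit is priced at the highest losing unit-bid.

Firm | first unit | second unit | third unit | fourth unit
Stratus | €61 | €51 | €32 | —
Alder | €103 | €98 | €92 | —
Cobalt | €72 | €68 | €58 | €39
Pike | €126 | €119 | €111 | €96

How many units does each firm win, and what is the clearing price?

Alder 2, Pike 4; clearing price €92

Pooled unit-bids ranked (top 6): 126 (Pike-1), 119 (Pike-2), 111 (Pike-3), 103 (Alder-1), 98 (Alder-2), 96 (Pike-4)
Highest rejected unit-bid = €92.
Allocation: Alder 2, Pike 4.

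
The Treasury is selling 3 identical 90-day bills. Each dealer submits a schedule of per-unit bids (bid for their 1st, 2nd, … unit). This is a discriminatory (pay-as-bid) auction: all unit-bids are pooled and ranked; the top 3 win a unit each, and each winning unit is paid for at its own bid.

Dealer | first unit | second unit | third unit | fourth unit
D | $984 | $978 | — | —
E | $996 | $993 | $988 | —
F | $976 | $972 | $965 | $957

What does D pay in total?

D pays $0

Merging the schedules and taking the best 3: 996 (E-1), 993 (E-2), 988 (E-3)
Next rejected bid: $984 (not a price — pay-as-bid).
D wins no units.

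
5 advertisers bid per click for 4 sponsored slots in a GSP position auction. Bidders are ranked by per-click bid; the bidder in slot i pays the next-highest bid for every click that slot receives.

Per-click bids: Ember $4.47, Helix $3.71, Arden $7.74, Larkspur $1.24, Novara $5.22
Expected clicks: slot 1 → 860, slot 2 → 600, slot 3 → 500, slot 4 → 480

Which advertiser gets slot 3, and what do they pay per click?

Per-click bids in order: $7.74 (Arden) > $5.22 (Novara) > $4.47 (Ember) > $3.71 (Helix) > $1.24 (Larkspur)
Slot 3 goes to the third-ranked bidder, Ember, who pays the next bid down: $3.71/click.

Ember; $3.71 per click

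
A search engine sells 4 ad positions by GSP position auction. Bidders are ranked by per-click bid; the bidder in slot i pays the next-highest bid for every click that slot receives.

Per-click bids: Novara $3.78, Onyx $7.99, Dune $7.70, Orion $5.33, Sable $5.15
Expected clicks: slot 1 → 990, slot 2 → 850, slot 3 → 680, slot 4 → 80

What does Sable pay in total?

Sable pays $302.40

Ranked by bid: $7.99 (Onyx) > $7.70 (Dune) > $5.33 (Orion) > $5.15 (Sable) > $3.78 (Novara)
Sable holds slot 4 → pays next bid $3.78 × 80 clicks = $302.40.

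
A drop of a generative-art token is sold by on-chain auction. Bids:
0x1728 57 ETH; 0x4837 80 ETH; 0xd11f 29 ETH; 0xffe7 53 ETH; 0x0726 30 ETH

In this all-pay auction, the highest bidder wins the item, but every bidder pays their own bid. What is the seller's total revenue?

Rule: the highest bidder wins the item, but every bidder pays their own bid.
Bids in order: 80 (0x4837) > 57 (0x1728) > 53 (0xffe7) > 30 (0x0726) > 29 (0xd11f)
Every bidder forfeits their bid regardless of winning.
Revenue = 57 + 80 + 29 + 53 + 30 = 249 ETH.

Total revenue: 249 ETH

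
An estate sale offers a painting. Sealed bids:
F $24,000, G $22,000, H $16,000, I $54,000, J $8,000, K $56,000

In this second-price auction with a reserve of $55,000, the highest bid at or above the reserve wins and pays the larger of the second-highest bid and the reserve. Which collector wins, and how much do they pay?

K pays $55,000

Bids in order: 56,000 (K) > 54,000 (I) > 24,000 (F) > 22,000 (G) > 16,000 (H) > 8,000 (J)
Highest eligible bid: K at $56,000.
Second-highest bid $54,000 is below the reserve $55,000, so the reserve binds → payment $55,000.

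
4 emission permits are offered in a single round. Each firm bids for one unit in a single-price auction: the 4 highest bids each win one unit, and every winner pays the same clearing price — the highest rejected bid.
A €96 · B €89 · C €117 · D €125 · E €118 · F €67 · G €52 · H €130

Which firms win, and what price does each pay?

Bids ranked high→low: 130 (H), 125 (D), 118 (E), 117 (C), 96 (A), 89 (B), …
The 4 highest are H, D, E, C.
Clearing price = highest rejected bid = €96.

H, D, E, C; each pays €96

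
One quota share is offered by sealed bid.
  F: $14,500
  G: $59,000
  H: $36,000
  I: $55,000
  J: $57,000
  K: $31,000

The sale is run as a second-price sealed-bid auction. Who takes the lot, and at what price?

Bids ranked: 59,000 (G) > 57,000 (J) > 55,000 (I) > 36,000 (H) > 31,000 (K) > 14,500 (F)
Second-price: G pays J's bid of $57,000.

G pays $57,000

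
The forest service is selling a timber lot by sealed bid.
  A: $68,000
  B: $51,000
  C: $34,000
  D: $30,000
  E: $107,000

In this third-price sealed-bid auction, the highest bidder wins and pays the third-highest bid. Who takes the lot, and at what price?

E pays $51,000

Rule: the highest bidder wins and pays the third-highest bid.
Bids in order: 107,000 (E) > 68,000 (A) > 51,000 (B) > 34,000 (C) > 30,000 (D)
E is highest; pays the third-highest bid, $51,000.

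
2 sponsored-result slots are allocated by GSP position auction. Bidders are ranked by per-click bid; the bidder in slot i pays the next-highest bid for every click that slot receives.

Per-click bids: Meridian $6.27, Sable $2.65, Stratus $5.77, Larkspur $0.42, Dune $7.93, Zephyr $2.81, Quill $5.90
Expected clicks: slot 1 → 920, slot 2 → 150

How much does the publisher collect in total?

Ranked by bid: $7.93 (Dune) > $6.27 (Meridian) > $5.90 (Quill) > …
Slot 1: Dune pays $6.27 × 920 = $5768.40
Slot 2: Meridian pays $5.90 × 150 = $885.00
Total = $6653.40

Total revenue: $6653.40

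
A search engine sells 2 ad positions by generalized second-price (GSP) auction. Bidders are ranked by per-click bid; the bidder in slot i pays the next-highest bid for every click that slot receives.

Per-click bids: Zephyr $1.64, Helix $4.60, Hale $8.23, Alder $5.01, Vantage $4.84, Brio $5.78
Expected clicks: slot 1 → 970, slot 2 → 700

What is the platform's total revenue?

Per-click bids in order: $8.23 (Hale) > $5.78 (Brio) > $5.01 (Alder) > …
Slot 1: Hale pays $5.78 × 970 = $5606.60
Slot 2: Brio pays $5.01 × 700 = $3507.00
Total = $9113.60

Total revenue: $9113.60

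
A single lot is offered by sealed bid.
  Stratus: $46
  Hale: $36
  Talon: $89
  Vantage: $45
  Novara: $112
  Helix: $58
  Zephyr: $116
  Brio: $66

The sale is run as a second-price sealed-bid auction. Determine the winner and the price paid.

Sorting bids: 116 (Zephyr) > 112 (Novara) > 89 (Talon) > 66 (Brio) > 58 (Helix) > 46 (Stratus) > …
Zephyr wins with the highest bid; price is set by the runner-up at $112.

Zephyr pays $112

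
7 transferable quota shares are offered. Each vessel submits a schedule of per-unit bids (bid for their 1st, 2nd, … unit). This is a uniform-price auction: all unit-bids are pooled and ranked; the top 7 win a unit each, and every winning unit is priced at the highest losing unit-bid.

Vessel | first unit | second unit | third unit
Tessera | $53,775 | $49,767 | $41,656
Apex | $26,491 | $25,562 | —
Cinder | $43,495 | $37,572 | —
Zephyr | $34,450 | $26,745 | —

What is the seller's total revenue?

All unit-bids, highest first — top 7: 53,775 (Tessera-1), 49,767 (Tessera-2), 43,495 (Cinder-1), 41,656 (Tessera-3), 37,572 (Cinder-2), 34,450 (Zephyr-1), 26,745 (Zephyr-2)
First bid not allocated: $26,491.
Allocation: Cinder 2, Tessera 3, Zephyr 2. Every unit priced at $26,491.
Revenue = 7 × 26,491 = $185,437.

Total revenue: $185,437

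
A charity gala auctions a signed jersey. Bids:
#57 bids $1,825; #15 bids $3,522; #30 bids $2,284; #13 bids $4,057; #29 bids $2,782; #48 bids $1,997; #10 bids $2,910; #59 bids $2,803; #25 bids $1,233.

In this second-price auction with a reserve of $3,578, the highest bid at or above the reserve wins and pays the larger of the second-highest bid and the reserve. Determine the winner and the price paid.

Bids ranked: 4,057 (#13) > 3,522 (#15) > 2,910 (#10) > 2,803 (#59) > 2,782 (#29) > 2,284 (#30) > …
Highest eligible bid: #13 at $4,057.
max(second-highest $3,522, reserve $3,578) = $3,578.

#13 pays $3,578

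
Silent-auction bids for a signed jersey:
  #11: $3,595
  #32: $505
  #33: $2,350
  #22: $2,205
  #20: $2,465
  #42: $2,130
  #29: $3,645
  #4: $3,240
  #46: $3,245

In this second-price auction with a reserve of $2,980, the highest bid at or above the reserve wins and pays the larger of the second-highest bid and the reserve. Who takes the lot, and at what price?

Bids ranked: 3,645 (#29) > 3,595 (#11) > 3,245 (#46) > 3,240 (#4) > 2,465 (#20) > 2,350 (#33) > …
#29 has the top bid at or above the reserve ($3,645).
max(second-highest $3,595, reserve $2,980) = $3,595; the reserve does not bind.

#29 pays $3,595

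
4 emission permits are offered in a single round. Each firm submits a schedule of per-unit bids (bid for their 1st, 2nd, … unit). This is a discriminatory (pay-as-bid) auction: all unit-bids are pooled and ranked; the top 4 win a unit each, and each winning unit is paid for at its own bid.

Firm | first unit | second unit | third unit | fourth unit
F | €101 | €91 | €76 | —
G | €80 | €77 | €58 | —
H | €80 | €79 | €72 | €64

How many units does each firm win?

Pooled unit-bids ranked (top 4): 101 (F-1), 91 (F-2), 80 (G-1), 80 (H-1)
Next rejected bid: €79 (not a price — pay-as-bid).
Allocation: F 2, G 1, H 1.

F 2, G 1, H 1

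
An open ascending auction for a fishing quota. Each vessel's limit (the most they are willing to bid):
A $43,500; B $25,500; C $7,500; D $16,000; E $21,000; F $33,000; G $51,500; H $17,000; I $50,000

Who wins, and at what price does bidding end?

G wins at $50,000

Limits in order: 51,500 (G) > 50,000 (I) > 43,500 (A) > 33,000 (F) > 25,500 (B) > 21,000 (E) > …
Once the price passes $50,000, only G is left; the hammer falls at I's limit of $50,000.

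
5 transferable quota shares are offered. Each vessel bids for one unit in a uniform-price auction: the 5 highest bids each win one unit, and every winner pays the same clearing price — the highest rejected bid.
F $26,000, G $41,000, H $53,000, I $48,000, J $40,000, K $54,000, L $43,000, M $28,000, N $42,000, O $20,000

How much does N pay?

N pays $41,000

Ordering the bids: 54,000 (K), 53,000 (H), 48,000 (I), 43,000 (L), 42,000 (N), 41,000 (G), 40,000 (J), …
The 5 highest are K, H, I, L, N.
Clearing price = highest rejected bid = $41,000.
N wins → pays $41,000.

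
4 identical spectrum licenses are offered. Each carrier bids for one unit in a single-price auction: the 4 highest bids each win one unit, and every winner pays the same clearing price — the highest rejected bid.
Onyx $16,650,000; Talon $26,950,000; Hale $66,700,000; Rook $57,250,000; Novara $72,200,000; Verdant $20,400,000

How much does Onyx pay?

Onyx pays $0

Sorting: 72,200,000 (Novara), 66,700,000 (Hale), 57,250,000 (Rook), 26,950,000 (Talon), 20,400,000 (Verdant), 16,650,000 (Onyx)
The 4 highest are Novara, Hale, Rook, Talon.
Clearing price = highest rejected bid = $20,400,000.
Onyx does not win → pays $0.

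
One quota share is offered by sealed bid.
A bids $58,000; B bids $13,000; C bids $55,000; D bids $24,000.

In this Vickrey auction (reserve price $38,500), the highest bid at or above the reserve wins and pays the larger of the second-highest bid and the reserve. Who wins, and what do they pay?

Rule: the highest bid at or above the reserve wins and pays the larger of the second-highest bid and the reserve.
Bids ranked: 58,000 (A) > 55,000 (C) > 24,000 (D) > 13,000 (B)
A has the top bid at or above the reserve ($58,000).
Second-highest bid $55,000 exceeds the reserve $38,500 → payment $55,000.

A pays $55,000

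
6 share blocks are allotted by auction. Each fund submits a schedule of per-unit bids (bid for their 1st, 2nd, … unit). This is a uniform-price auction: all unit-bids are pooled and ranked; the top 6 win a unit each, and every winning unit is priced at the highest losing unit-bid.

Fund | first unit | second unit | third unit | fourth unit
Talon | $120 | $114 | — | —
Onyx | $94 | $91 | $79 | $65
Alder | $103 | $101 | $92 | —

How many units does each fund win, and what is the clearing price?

Alder 3, Onyx 1, Talon 2; clearing price $91

Pooled unit-bids ranked (top 6): 120 (Talon-1), 114 (Talon-2), 103 (Alder-1), 101 (Alder-2), 94 (Onyx-1), 92 (Alder-3)
First bid not allocated: $91.
Allocation: Alder 3, Onyx 1, Talon 2.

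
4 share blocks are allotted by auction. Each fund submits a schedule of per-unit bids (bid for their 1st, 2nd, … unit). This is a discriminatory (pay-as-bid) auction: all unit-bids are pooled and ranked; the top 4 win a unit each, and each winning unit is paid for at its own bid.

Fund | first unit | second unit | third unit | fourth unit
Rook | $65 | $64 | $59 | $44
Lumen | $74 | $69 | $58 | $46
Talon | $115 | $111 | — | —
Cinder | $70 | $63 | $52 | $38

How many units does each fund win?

Cinder 1, Lumen 1, Talon 2

Merging the schedules and taking the best 4: 115 (Talon-1), 111 (Talon-2), 74 (Lumen-1), 70 (Cinder-1)
Next rejected bid: $69 (not a price — pay-as-bid).
Allocation: Cinder 1, Lumen 1, Talon 2.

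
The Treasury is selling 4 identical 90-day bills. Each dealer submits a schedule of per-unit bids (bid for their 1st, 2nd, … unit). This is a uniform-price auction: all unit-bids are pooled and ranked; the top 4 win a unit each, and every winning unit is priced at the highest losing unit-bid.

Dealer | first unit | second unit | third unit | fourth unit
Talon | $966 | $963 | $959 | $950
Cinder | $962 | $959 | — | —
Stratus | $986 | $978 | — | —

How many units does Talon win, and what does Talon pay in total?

Pooled unit-bids ranked (top 4): 986 (Stratus-1), 978 (Stratus-2), 966 (Talon-1), 963 (Talon-2)
Highest rejected unit-bid = $962.
Talon wins 2 unit(s) at $962 each.

Talon: 2 units, pays $1,924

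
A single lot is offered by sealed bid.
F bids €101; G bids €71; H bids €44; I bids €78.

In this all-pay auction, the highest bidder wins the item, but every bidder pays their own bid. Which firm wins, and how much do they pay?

F pays €101

All-pay auction: the highest bidder wins the item, but every bidder pays their own bid.
Bids ranked: 101 (F) > 78 (I) > 71 (G) > 44 (H)
F wins with the top bid; all bids are sunk regardless.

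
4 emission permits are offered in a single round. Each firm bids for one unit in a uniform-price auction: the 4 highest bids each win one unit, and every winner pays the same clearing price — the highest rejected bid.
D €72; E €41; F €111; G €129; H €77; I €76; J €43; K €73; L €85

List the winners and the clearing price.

Ordering the bids: 129 (G), 111 (F), 85 (L), 77 (H), 76 (I), 73 (K), …
The 4 highest are G, F, L, H.
Highest unsuccessful bid: €76 → clearing price.

G, F, L, H; each pays €76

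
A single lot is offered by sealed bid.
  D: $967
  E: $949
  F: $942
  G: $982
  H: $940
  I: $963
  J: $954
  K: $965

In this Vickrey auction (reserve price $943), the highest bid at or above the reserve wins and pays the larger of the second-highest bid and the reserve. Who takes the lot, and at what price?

Bids in order: 982 (G) > 967 (D) > 965 (K) > 963 (I) > 954 (J) > 949 (E) > …
Highest eligible bid: G at $982.
Second-highest bid $967 exceeds the reserve $943 → payment $967.

G pays $967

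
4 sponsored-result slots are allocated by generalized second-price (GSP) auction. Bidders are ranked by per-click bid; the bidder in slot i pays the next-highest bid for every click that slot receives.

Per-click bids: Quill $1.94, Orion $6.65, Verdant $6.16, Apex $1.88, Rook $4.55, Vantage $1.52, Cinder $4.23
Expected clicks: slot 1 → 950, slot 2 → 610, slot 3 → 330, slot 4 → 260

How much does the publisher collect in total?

Total revenue: $10527.80

Ranked by bid: $6.65 (Orion) > $6.16 (Verdant) > $4.55 (Rook) > $4.23 (Cinder) > $1.94 (Quill) > …
Slot 1: Orion pays $6.16 × 950 = $5852.00
Slot 2: Verdant pays $4.55 × 610 = $2775.50
Slot 3: Rook pays $4.23 × 330 = $1395.90
Slot 4: Cinder pays $1.94 × 260 = $504.40
Total = $10527.80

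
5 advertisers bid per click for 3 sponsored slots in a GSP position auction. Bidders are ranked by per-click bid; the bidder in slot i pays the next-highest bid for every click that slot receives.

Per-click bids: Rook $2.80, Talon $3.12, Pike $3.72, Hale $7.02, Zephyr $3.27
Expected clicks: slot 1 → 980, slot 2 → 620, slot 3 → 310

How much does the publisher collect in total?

Total revenue: $6640.20

Sorting advertisers: $7.02 (Hale) > $3.72 (Pike) > $3.27 (Zephyr) > $3.12 (Talon) > …
Slot 1: Hale pays $3.72 × 980 = $3645.60
Slot 2: Pike pays $3.27 × 620 = $2027.40
Slot 3: Zephyr pays $3.12 × 310 = $967.20
Total = $6640.20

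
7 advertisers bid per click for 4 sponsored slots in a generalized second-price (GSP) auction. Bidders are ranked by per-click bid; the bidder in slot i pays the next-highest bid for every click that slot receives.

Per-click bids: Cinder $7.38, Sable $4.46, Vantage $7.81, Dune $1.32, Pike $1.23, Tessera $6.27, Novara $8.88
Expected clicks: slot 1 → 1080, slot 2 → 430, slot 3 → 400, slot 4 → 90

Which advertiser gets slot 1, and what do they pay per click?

Per-click bids in order: $8.88 (Novara) > $7.81 (Vantage) > $7.38 (Cinder) > $6.27 (Tessera) > $4.46 (Sable) > …
Slot 1 goes to the first-ranked bidder, Novara, who pays the next bid down: $7.81/click.

Novara; $7.81 per click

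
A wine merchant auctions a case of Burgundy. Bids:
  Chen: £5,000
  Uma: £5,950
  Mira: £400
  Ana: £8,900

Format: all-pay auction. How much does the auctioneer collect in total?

All-pay auction: the highest bidder wins the item, but every bidder pays their own bid.
Sorting bids: 8,900 (Ana) > 5,950 (Uma) > 5,000 (Chen) > 400 (Mira)
Every bidder forfeits their bid regardless of winning.
Revenue = 5,000 + 5,950 + 400 + 8,900 = £20,250.

Total revenue: £20,250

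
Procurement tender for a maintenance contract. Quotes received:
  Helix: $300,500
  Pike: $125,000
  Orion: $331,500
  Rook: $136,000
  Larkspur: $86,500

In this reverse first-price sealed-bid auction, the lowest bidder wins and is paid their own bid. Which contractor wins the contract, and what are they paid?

Larkspur is paid $86,500

Bids in order: 86,500 (Larkspur) < 125,000 (Pike) < 136,000 (Rook) < 300,500 (Helix) < 331,500 (Orion)
Larkspur has the lowest bid and is paid exactly that: $86,500.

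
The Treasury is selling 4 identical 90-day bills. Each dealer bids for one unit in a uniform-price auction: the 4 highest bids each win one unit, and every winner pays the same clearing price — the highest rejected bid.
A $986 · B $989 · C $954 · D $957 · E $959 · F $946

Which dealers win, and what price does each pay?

Bids ranked high→low: 989 (B), 986 (A), 959 (E), 957 (D), 954 (C), 946 (F)
Winners (4 units): B, A, E, D.
Clearing price = highest rejected bid = $954.

B, A, E, D; each pays $954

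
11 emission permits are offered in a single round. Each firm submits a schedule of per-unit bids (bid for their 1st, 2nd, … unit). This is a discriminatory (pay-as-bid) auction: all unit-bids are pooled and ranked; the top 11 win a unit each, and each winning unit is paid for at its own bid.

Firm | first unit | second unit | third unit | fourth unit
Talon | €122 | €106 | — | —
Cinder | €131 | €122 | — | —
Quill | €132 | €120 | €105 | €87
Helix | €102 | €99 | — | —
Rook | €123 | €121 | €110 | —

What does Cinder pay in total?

Cinder pays €253

All unit-bids, highest first — top 11: 132 (Quill-1), 131 (Cinder-1), 123 (Rook-1), 122 (Talon-1), 122 (Cinder-2), 121 (Rook-2), 120 (Quill-2), 110 (Rook-3), 106 (Talon-2), 105 (Quill-3), 102 (Helix-1)
Next rejected bid: €99 (not a price — pay-as-bid).
Cinder's winning unit-bids: 131 + 122 = €253.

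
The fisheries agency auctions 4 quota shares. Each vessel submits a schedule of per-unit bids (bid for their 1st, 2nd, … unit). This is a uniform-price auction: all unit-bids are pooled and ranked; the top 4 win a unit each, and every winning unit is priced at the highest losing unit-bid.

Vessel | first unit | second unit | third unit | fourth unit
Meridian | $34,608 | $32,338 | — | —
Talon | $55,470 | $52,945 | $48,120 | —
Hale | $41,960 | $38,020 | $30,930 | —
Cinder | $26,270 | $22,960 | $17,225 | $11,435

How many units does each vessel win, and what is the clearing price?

All unit-bids, highest first — top 4: 55,470 (Talon-1), 52,945 (Talon-2), 48,120 (Talon-3), 41,960 (Hale-1)
First bid not allocated: $38,020.
Allocation: Hale 1, Talon 3.

Hale 1, Talon 3; clearing price $38,020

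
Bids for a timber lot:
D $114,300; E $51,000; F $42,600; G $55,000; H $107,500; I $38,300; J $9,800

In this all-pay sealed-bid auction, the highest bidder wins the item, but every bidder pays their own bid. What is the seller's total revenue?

Bids in order: 114,300 (D) > 107,500 (H) > 55,000 (G) > 51,000 (E) > 42,600 (F) > 38,300 (I) > …
D wins with the top bid; all bids are sunk regardless.
Every bidder forfeits their bid regardless of winning.
Revenue = 114,300 + 51,000 + 42,600 + 55,000 + 107,500 + 38,300 + 9,800 = $418,500.

Total revenue: $418,500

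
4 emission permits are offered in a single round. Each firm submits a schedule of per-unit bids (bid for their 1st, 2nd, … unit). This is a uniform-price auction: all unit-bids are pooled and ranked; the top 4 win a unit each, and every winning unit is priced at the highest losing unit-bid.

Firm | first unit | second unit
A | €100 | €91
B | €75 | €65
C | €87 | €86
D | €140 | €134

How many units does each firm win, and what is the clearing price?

Merging the schedules and taking the best 4: 140 (D-1), 134 (D-2), 100 (A-1), 91 (A-2)
Highest rejected unit-bid = €87.
Allocation: A 2, D 2.

A 2, D 2; clearing price €87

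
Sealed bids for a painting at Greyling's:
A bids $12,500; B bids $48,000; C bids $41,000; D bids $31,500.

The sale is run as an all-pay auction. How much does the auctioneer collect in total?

Total revenue: $133,000

All-pay auction: the highest bidder wins the item, but every bidder pays their own bid.
Sorting bids: 48,000 (B) > 41,000 (C) > 31,500 (D) > 12,500 (A)
Every bidder forfeits their bid regardless of winning.
Revenue = 12,500 + 48,000 + 41,000 + 31,500 = $133,000.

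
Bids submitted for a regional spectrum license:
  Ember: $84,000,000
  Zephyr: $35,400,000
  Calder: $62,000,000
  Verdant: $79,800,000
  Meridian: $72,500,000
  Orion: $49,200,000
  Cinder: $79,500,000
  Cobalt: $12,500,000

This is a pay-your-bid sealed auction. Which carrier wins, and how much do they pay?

Bids in order: 84,000,000 (Ember) > 79,800,000 (Verdant) > 79,500,000 (Cinder) > 72,500,000 (Meridian) > 62,000,000 (Calder) > 49,200,000 (Orion) > …
Ember is highest → pays own bid, $84,000,000.

Ember pays $84,000,000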